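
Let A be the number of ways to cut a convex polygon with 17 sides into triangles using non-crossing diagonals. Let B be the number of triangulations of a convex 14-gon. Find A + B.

9902857

The number of triangulations of a 17-gon is the Catalan number C_15 (index = sides − 2). So A = C_15 = 9694845.
The number of triangulations of a 14-gon is the Catalan number C_12 (index = sides − 2). So B = C_12 = 208012.
A + B = 9694845 + 208012 = 9902857.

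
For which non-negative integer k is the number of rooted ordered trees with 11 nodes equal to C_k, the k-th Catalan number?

A rooted plane tree on 11 nodes has 10 edges, and such trees are counted by C_10.

10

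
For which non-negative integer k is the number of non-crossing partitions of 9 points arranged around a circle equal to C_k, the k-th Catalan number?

The non-crossing partitions of [9] form a lattice of size C_9.

9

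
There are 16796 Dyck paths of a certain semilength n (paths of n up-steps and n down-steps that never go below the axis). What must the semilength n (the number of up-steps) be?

Dyck paths of semilength n are counted by C_n. The Catalan number equal to 16796 is C_10.

10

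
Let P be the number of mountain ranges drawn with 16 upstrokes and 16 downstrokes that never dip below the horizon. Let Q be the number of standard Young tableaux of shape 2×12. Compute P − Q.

Dyck paths of semilength n (length 2n) are counted by C_n; here n = 16. So P = C_16 = 35357670.
Standard Young tableaux of shape 2×n are counted by C_n; here n = 12. So Q = C_12 = 208012.
P − Q = 35357670 − 208012 = 35149658.

35149658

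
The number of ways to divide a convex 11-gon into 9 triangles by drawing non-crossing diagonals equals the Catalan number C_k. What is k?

A convex 11-gon is triangulated into 9 triangles, and the number of such triangulations is the Catalan number C_{11−2} = C_9.

9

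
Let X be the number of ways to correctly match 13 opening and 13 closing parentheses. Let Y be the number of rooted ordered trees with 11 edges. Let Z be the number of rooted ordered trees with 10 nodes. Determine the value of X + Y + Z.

806548

With 13 pairs the number of balanced bracket strings is the Catalan number C_13. So X = C_13 = 742900.
A rooted plane tree with 11 edges has 12 nodes, and the count is C_11. So Y = C_11 = 58786.
Rooted ordered (plane) trees on m nodes have m−1 edges and are counted by C_{m−1}; m = 10 gives C_9. So Z = C_9 = 4862.
X + Y + Z = 742900 + 58786 + 4862 = 806548.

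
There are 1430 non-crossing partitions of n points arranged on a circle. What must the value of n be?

Non-crossing partitions of [n] are counted by C_n. Since C_8 = 1430, the index is 8.

8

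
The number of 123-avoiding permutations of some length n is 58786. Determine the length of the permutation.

11

Permutations of [n] avoiding a fixed length-3 pattern are counted by C_n. The Catalan number equal to 58786 is C_11.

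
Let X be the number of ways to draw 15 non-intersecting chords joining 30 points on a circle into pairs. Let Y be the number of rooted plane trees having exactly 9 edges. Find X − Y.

Non-crossing perfect matchings of 2n points on a circle are counted by C_n; with 30 points, n = 15. So X = C_15 = 9694845.
Rooted ordered trees with n edges are counted by C_n; here n = 9. So Y = C_9 = 4862.
X − Y = 9694845 − 4862 = 9689983.

9689983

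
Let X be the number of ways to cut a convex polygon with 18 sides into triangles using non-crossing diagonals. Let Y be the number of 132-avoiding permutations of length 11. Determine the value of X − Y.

Triangulations of a convex m-gon are counted by C_{m−2}; with m = 18 this is C_16. So X = C_16 = 35357670.
For any fixed pattern of length 3, the pattern-avoiding permutations of [11] number C_11. So Y = C_11 = 58786.
X − Y = 35357670 − 58786 = 35298884.

35298884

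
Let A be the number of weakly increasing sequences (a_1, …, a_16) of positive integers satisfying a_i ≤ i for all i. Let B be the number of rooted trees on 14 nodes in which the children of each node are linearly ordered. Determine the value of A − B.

Such sub-staircase sequences of length n are counted by C_n; here n = 16. So A = C_16 = 35357670.
Rooted ordered (plane) trees on m nodes have m−1 edges and are counted by C_{m−1}; m = 14 gives C_13. So B = C_13 = 742900.
A − B = 35357670 − 742900 = 34614770.

34614770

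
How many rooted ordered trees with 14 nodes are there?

742900

A rooted plane tree on 14 nodes has 13 edges, and such trees are counted by C_13.
C_13 = C(26,13)/14 = 10400600/14 = 742900.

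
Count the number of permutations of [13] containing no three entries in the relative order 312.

742900

Permutations of [n] avoiding any single length-3 pattern are counted by C_n; here n = 13.
C_13 = C_12 · 2(2·12+1)/(12+2) = 208012 · 50/14 = 742900.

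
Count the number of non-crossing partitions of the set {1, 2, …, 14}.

2674440

The non-crossing partitions of [14] form a lattice of size C_14.
C_14 = 2674440.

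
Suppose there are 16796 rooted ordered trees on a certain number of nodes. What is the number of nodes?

11

Rooted ordered trees on m nodes are counted by C_{m−1}. Since C_10 = 16796, the index is 10.
So the index is 10, and the number of nodes is 10 + 1 = 11.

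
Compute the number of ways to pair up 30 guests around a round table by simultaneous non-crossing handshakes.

With 30 = 2·15 people, non-crossing handshake pairings are non-crossing perfect matchings on a circle, counted by C_15.
C_15 = 9694845.

9694845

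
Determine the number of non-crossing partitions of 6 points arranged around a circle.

The non-crossing partitions of [6] form a lattice of size C_6.
C_6 = 132.

132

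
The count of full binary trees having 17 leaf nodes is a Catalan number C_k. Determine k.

Full binary trees with 17 leaves have 17−1 = 16 internal nodes, so there are C_16 of them.

16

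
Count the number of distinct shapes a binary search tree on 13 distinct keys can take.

742900

Rooted binary trees with 13 nodes (each child slot possibly empty) number C_13.
C_13 = C(26,13)/14 = 10400600/14 = 742900.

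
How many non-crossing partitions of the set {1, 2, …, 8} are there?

1430

The non-crossing partitions of [8] form a lattice of size C_8.
C_8 = C(16,8)/9 = 12870/9 = 1430.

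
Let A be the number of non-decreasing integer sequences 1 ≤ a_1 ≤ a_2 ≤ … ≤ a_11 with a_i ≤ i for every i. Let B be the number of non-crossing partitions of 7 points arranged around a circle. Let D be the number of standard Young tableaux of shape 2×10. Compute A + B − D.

Weakly increasing sequences with a_i ≤ i biject with Dyck paths of semilength 11, so there are C_11. So A = C_11 = 58786.
Non-crossing partitions of an n-element set are counted by C_n; here n = 7. So B = C_7 = 429.
Standard Young tableaux of shape 2×n are counted by C_n; here n = 10. So D = C_10 = 16796.
A + B − D = 58786 + 429 − 16796 = 42419.

42419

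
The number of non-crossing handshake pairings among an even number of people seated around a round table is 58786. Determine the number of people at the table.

Non-crossing handshake pairings of 2n people are counted by C_n, and C_11 = 58786.
So n = 11, and there are 2n = 22 people.

22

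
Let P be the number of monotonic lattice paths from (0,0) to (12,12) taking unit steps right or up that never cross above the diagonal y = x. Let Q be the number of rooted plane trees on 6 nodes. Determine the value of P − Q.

207970

Sub-diagonal monotone paths from (0,0) to (12,12) biject with Dyck paths of semilength 12, giving C_12. So P = C_12 = 208012.
A rooted plane tree on 6 nodes has 5 edges, and such trees are counted by C_5. So Q = C_5 = 42.
P − Q = 208012 − 42 = 207970.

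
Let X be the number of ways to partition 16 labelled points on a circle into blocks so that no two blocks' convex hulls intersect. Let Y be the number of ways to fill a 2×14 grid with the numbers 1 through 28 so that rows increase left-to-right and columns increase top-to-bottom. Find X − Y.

32683230

The non-crossing partitions of [16] form a lattice of size C_16. So X = C_16 = 35357670.
By the hook-length formula (or a Dyck-path bijection), SYT of shape 2×14 number C_14. So Y = C_14 = 2674440.
X − Y = 35357670 − 2674440 = 32683230.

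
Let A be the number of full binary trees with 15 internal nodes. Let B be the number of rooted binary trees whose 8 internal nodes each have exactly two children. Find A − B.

The number of full binary trees on 15 internal nodes is the Catalan number C_15. So A = C_15 = 9694845.
The number of full binary trees on 8 internal nodes is the Catalan number C_8. So B = C_8 = 1430.
A − B = 9694845 − 1430 = 9693415.

9693415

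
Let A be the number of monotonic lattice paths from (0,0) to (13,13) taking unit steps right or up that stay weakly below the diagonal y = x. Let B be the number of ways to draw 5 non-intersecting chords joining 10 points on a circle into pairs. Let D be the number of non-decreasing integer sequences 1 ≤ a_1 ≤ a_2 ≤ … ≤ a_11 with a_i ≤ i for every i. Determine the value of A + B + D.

801728

Monotone paths in an n×n grid that stay weakly below the diagonal are counted by C_n; here n = 13. So A = C_13 = 742900.
Non-crossing perfect matchings of 2n points on a circle are counted by C_n; with 10 points, n = 5. So B = C_5 = 42.
Weakly increasing sequences with a_i ≤ i biject with Dyck paths of semilength 11, so there are C_11. So D = C_11 = 58786.
A + B + D = 742900 + 42 + 58786 = 801728.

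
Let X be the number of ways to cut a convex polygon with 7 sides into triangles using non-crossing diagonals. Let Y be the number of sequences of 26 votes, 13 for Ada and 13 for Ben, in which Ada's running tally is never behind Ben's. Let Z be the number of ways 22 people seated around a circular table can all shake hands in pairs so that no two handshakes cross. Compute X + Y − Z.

Triangulations of a convex m-gon are counted by C_{m−2}; with m = 7 this is C_5. So X = C_5 = 42.
Ballot sequences with n votes each where one side never trails are Dyck words, counted by C_n; here n = 13. So Y = C_13 = 742900.
With 22 = 2·11 people, non-crossing handshake pairings are non-crossing perfect matchings on a circle, counted by C_11. So Z = C_11 = 58786.
X + Y − Z = 42 + 742900 − 58786 = 684156.

684156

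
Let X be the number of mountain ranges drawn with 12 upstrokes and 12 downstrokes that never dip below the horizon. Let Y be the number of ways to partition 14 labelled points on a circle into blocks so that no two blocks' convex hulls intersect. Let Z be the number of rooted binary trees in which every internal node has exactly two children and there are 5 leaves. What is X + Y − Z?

2882438

A Dyck path with 12 up-steps and 12 down-steps has semilength 12, so there are C_12 of them. So X = C_12 = 208012.
Non-crossing partitions of an n-element set are counted by C_n; here n = 14. So Y = C_14 = 2674440.
A full binary tree with L leaves has L−1 internal nodes and is counted by C_{L−1}; L = 5 gives C_4. So Z = C_4 = 14.
X + Y − Z = 208012 + 2674440 − 14 = 2882438.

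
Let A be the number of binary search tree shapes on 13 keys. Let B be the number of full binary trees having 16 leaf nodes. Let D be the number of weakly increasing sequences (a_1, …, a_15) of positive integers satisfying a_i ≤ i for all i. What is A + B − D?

There are C_n binary search tree shapes on n keys; with n = 13 that is C_13. So A = C_13 = 742900.
Full binary trees with 16 leaves have 16−1 = 15 internal nodes, so there are C_15 of them. So B = C_15 = 9694845.
Such sub-staircase sequences of length n are counted by C_n; here n = 15. So D = C_15 = 9694845.
A + B − D = 742900 + 9694845 − 9694845 = 742900.

742900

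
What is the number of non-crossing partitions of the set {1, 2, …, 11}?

58786

The non-crossing partitions of [11] form a lattice of size C_11.
C_11 = C_10 · 2(2·10+1)/(10+2) = 16796 · 42/12 = 58786.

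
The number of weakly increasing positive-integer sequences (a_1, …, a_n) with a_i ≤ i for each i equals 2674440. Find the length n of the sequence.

14

Such sub-staircase sequences of length n are counted by C_n; 2674440 = C_14.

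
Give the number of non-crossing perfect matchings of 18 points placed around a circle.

4862

Pairing 18 circle points by 9 non-crossing chords gives C_9 matchings.
C_9 = 4862.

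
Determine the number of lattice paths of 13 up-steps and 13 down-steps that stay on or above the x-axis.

Dyck paths of semilength n (length 2n) are counted by C_n; here n = 13.
C_13 = C(26,13)/14 = 10400600/14 = 742900.

742900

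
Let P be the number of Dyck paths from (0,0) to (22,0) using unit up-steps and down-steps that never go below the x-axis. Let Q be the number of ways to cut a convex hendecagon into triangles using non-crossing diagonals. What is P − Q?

53924

Dyck paths of semilength n (length 2n) are counted by C_n; here n = 11. So P = C_11 = 58786.
A convex 11-gon is triangulated into 9 triangles, and the number of such triangulations is the Catalan number C_{11−2} = C_9. So Q = C_9 = 4862.
P − Q = 58786 − 4862 = 53924.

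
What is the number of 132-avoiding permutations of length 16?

Permutations of [n] avoiding any single length-3 pattern are counted by C_n; here n = 16.
C_16 = C(32,16)/17 = 601080390/17 = 35357670.

35357670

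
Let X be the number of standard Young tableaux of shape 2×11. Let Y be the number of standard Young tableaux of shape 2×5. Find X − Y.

Standard Young tableaux of shape 2×n are counted by C_n; here n = 11. So X = C_11 = 58786.
Standard Young tableaux of shape 2×n are counted by C_n; here n = 5. So Y = C_5 = 42.
X − Y = 58786 − 42 = 58744.

58744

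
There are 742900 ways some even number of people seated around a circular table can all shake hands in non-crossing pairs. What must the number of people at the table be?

Non-crossing handshake pairings of 2n people are counted by C_n; 742900 = C_13.
So n = 13, and there are 2n = 26 people.

26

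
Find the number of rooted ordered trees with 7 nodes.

132

Rooted ordered (plane) trees on m nodes have m−1 edges and are counted by C_{m−1}; m = 7 gives C_6.
C_6 = C(12,6)/7 = 924/7 = 132.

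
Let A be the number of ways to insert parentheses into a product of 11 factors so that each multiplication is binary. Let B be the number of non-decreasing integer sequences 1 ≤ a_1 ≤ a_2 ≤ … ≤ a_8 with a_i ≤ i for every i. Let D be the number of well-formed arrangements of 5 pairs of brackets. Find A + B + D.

18268

Parenthesizations of m factors correspond to full binary trees with m leaves, counted by C_{m−1}; m = 11 gives C_10. So A = C_10 = 16796.
Weakly increasing sequences with a_i ≤ i biject with Dyck paths of semilength 8, so there are C_8. So B = C_8 = 1430.
A balanced arrangement of 5 bracket pairs is a Dyck word of semilength 5, so the count is C_5. So D = C_5 = 42.
A + B + D = 16796 + 1430 + 42 = 18268.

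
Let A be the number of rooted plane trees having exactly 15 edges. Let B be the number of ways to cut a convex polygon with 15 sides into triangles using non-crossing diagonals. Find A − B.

8951945

A rooted plane tree with 15 edges has 16 nodes, and the count is C_15. So A = C_15 = 9694845.
A convex 15-gon is triangulated into 13 triangles, and the number of such triangulations is the Catalan number C_{15−2} = C_13. So B = C_13 = 742900.
A − B = 9694845 − 742900 = 8951945.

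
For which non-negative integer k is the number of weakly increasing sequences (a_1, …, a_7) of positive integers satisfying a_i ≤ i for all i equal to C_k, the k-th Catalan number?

7

Such sub-staircase sequences of length n are counted by C_n; here n = 7.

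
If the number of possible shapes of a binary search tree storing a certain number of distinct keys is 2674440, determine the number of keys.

Binary search tree shapes on n keys are counted by C_n, and C_14 = 2674440.

14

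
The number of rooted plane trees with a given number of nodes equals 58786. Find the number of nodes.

Rooted ordered trees on m nodes are counted by C_{m−1}, and C_11 = 58786.
So the index is 11, and the number of nodes is 11 + 1 = 12.

12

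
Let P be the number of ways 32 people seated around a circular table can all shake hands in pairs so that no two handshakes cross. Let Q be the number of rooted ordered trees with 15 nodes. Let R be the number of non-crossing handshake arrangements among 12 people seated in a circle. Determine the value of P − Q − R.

32683098

With 32 = 2·16 people, non-crossing handshake pairings are non-crossing perfect matchings on a circle, counted by C_16. So P = C_16 = 35357670.
Rooted ordered (plane) trees on m nodes have m−1 edges and are counted by C_{m−1}; m = 15 gives C_14. So Q = C_14 = 2674440.
With 12 = 2·6 people, non-crossing handshake pairings are non-crossing perfect matchings on a circle, counted by C_6. So R = C_6 = 132.
P − Q − R = 35357670 − 2674440 − 132 = 32683098.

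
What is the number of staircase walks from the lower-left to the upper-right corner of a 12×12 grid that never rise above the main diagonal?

208012

Sub-diagonal monotone paths from (0,0) to (12,12) biject with Dyck paths of semilength 12, giving C_12.
C_12 = 208012.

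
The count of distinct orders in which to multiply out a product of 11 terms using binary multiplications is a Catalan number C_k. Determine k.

Bracketing 11 factors into binary products is counted by C_{11−1} = C_10.

10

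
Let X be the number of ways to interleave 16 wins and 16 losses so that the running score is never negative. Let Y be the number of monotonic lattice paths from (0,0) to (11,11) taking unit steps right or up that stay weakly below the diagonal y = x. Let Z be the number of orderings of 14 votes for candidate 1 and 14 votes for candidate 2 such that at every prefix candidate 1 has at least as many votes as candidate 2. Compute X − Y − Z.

32624444

Ballot sequences with n votes each where one side never trails are Dyck words, counted by C_n; here n = 16. So X = C_16 = 35357670.
Monotone paths in an n×n grid that stay weakly below the diagonal are counted by C_n; here n = 11. So Y = C_11 = 58786.
Reading a vote for the leader as '(' and for the other as ')' turns such a sequence into a balanced string of 14 pairs, so the count is C_14. So Z = C_14 = 2674440.
X − Y − Z = 35357670 − 58786 − 2674440 = 32624444.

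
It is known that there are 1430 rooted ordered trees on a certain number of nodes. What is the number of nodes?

9

Rooted ordered trees on m nodes are counted by C_{m−1}, and C_8 = 1430.
So the index is 8, and the number of nodes is 8 + 1 = 9.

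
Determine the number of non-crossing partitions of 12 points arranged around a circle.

208012

Non-crossing partitions of an n-element set are counted by C_n; here n = 12.
C_12 = C(24,12)/13 = 2704156/13 = 208012.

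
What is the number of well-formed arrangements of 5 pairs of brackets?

A balanced arrangement of 5 bracket pairs is a Dyck word of semilength 5, so the count is C_5.
C_5 = C(10,5)/6 = 252/6 = 42.

42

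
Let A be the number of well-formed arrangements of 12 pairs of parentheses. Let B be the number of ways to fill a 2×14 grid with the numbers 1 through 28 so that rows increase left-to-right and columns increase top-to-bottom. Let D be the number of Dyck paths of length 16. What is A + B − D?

Balanced strings of n pairs of brackets are counted by C_n; here n = 12. So A = C_12 = 208012.
Standard Young tableaux of shape 2×n are counted by C_n; here n = 14. So B = C_14 = 2674440.
Paths of 8 up- and 8 down-steps that never dip below the axis are Dyck paths; their count is C_8. So D = C_8 = 1430.
A + B − D = 208012 + 2674440 − 1430 = 2881022.

2881022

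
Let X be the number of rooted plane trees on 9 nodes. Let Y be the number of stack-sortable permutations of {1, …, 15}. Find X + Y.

A rooted plane tree on 9 nodes has 8 edges, and such trees are counted by C_8. So X = C_8 = 1430.
Stack-sortable permutations are exactly the 231-avoiding ones, counted by C_n; here n = 15. So Y = C_15 = 9694845.
X + Y = 1430 + 9694845 = 9696275.

9696275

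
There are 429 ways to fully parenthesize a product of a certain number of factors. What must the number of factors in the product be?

8

Parenthesizations of m factors are counted by C_{m−1}. The Catalan number equal to 429 is C_7.
So the index is 7, and the number of factors is 7 + 1 = 8.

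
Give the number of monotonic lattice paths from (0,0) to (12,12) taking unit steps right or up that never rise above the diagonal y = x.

208012

Monotone paths in an n×n grid that stay weakly below the diagonal are counted by C_n; here n = 12.
C_12 = 208012.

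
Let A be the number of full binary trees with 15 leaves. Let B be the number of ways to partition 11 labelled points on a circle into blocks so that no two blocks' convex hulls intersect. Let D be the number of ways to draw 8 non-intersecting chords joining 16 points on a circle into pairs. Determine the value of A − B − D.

Full binary trees with 15 leaves have 15−1 = 14 internal nodes, so there are C_14 of them. So A = C_14 = 2674440.
Non-crossing partitions of an n-element set are counted by C_n; here n = 11. So B = C_11 = 58786.
Non-crossing perfect matchings of 2n points on a circle are counted by C_n; with 16 points, n = 8. So D = C_8 = 1430.
A − B − D = 2674440 − 58786 − 1430 = 2614224.

2614224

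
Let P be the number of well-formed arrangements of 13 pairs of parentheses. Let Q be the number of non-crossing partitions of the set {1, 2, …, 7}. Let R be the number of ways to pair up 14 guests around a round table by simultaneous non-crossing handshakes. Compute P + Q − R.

742900

A balanced arrangement of 13 bracket pairs is a Dyck word of semilength 13, so the count is C_13. So P = C_13 = 742900.
The non-crossing partitions of [7] form a lattice of size C_7. So Q = C_7 = 429.
With 14 = 2·7 people, non-crossing handshake pairings are non-crossing perfect matchings on a circle, counted by C_7. So R = C_7 = 429.
P + Q − R = 742900 + 429 − 429 = 742900.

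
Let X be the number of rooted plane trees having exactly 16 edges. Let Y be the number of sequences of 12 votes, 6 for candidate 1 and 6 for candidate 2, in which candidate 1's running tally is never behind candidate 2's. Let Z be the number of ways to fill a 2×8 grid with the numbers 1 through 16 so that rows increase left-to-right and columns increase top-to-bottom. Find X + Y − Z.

35356372

Rooted ordered trees with n edges are counted by C_n; here n = 16. So X = C_16 = 35357670.
Reading a vote for the leader as '(' and for the other as ')' turns such a sequence into a balanced string of 6 pairs, so the count is C_6. So Y = C_6 = 132.
By the hook-length formula (or a Dyck-path bijection), SYT of shape 2×8 number C_8. So Z = C_8 = 1430.
X + Y − Z = 35357670 + 132 − 1430 = 35356372.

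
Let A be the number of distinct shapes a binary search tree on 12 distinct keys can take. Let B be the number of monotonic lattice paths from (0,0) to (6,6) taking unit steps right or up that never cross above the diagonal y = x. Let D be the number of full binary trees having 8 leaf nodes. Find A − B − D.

207451

There are C_n binary search tree shapes on n keys; with n = 12 that is C_12. So A = C_12 = 208012.
Monotone paths in an n×n grid that stay weakly below the diagonal are counted by C_n; here n = 6. So B = C_6 = 132.
A full binary tree with L leaves has L−1 internal nodes and is counted by C_{L−1}; L = 8 gives C_7. So D = C_7 = 429.
A − B − D = 208012 − 132 − 429 = 207451.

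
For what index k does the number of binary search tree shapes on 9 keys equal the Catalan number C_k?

9

Binary trees (left/right distinguished) on n nodes are counted by C_n; here n = 9.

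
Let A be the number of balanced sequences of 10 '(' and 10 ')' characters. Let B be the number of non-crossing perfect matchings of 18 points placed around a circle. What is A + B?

Balanced strings of n pairs of brackets are counted by C_n; here n = 10. So A = C_10 = 16796.
Pairing 18 circle points by 9 non-crossing chords gives C_9 matchings. So B = C_9 = 4862.
A + B = 16796 + 4862 = 21658.

21658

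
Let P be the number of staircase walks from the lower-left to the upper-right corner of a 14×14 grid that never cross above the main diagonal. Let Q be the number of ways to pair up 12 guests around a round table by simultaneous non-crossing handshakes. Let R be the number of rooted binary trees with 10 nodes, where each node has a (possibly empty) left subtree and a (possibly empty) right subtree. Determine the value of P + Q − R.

2657776

Monotone paths in an n×n grid that stay weakly below the diagonal are counted by C_n; here n = 14. So P = C_14 = 2674440.
Non-crossing handshake pairings of 2n people are counted by C_n; 12 people gives n = 6. So Q = C_6 = 132.
There are C_n binary search tree shapes on n keys; with n = 10 that is C_10. So R = C_10 = 16796.
P + Q − R = 2674440 + 132 − 16796 = 2657776.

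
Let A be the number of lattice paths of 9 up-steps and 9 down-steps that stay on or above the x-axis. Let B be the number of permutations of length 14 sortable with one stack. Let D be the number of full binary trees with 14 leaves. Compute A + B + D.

3422202

Paths of 9 up- and 9 down-steps that never dip below the axis are Dyck paths; their count is C_9. So A = C_9 = 4862.
Stack-sortable permutations are exactly the 231-avoiding ones, counted by C_n; here n = 14. So B = C_14 = 2674440.
A full binary tree with L leaves has L−1 internal nodes and is counted by C_{L−1}; L = 14 gives C_13. So D = C_13 = 742900.
A + B + D = 4862 + 2674440 + 742900 = 3422202.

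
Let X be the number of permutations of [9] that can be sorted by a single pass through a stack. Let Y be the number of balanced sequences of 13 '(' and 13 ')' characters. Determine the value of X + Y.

747762

Stack-sortable permutations are exactly the 231-avoiding ones, counted by C_n; here n = 9. So X = C_9 = 4862.
A balanced arrangement of 13 bracket pairs is a Dyck word of semilength 13, so the count is C_13. So Y = C_13 = 742900.
X + Y = 4862 + 742900 = 747762.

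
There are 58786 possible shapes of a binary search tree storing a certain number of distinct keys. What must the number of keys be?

Binary search tree shapes on n keys are counted by C_n. The Catalan number equal to 58786 is C_11.

11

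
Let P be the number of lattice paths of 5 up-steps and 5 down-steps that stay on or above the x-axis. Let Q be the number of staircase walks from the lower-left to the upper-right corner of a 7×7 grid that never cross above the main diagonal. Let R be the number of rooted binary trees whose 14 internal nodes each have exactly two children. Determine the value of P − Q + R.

2674053

Dyck paths of semilength n (length 2n) are counted by C_n; here n = 5. So P = C_5 = 42.
Monotone paths in an n×n grid that stay weakly below the diagonal are counted by C_n; here n = 7. So Q = C_7 = 429.
Full binary trees with n internal nodes are counted by C_n; here n = 14. So R = C_14 = 2674440.
P − Q + R = 42 − 429 + 2674440 = 2674053.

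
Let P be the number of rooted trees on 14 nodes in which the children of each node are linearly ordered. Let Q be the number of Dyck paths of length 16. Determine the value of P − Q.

741470

A rooted plane tree on 14 nodes has 13 edges, and such trees are counted by C_13. So P = C_13 = 742900.
Paths of 8 up- and 8 down-steps that never dip below the axis are Dyck paths; their count is C_8. So Q = C_8 = 1430.
P − Q = 742900 − 1430 = 741470.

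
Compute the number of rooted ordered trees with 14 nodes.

742900

Rooted ordered (plane) trees on m nodes have m−1 edges and are counted by C_{m−1}; m = 14 gives C_13.
C_13 = C(26,13)/14 = 10400600/14 = 742900.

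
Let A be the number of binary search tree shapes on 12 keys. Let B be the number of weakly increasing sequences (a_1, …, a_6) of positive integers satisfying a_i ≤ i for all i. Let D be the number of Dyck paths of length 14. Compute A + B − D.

Rooted binary trees with 12 nodes (each child slot possibly empty) number C_12. So A = C_12 = 208012.
Weakly increasing sequences with a_i ≤ i biject with Dyck paths of semilength 6, so there are C_6. So B = C_6 = 132.
A Dyck path with 7 up-steps and 7 down-steps has semilength 7, so there are C_7 of them. So D = C_7 = 429.
A + B − D = 208012 + 132 − 429 = 207715.

207715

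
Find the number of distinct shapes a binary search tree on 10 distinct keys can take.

16796

Binary trees (left/right distinguished) on n nodes are counted by C_n; here n = 10.
C_10 = C(20,10)/11 = 184756/11 = 16796.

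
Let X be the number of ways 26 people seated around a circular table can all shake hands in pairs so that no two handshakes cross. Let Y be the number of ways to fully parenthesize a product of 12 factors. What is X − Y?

684114

Non-crossing handshake pairings of 2n people are counted by C_n; 26 people gives n = 13. So X = C_13 = 742900.
Ways to associate a product of 12 factors correspond to binary trees on 12 leaves, so the count is C_11. So Y = C_11 = 58786.
X − Y = 742900 − 58786 = 684114.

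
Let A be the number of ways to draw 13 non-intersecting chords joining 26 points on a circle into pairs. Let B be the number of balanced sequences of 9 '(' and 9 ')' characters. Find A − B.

Non-crossing perfect matchings of 2n points on a circle are counted by C_n; with 26 points, n = 13. So A = C_13 = 742900.
Balanced strings of n pairs of brackets are counted by C_n; here n = 9. So B = C_9 = 4862.
A − B = 742900 − 4862 = 738038.

738038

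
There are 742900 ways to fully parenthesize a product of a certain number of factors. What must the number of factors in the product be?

14

Parenthesizations of m factors are counted by C_{m−1}, and C_13 = 742900.
So the index is 13, and the number of factors is 13 + 1 = 14.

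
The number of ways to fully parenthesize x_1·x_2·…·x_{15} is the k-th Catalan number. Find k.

14

Bracketing 15 factors into binary products is counted by C_{15−1} = C_14.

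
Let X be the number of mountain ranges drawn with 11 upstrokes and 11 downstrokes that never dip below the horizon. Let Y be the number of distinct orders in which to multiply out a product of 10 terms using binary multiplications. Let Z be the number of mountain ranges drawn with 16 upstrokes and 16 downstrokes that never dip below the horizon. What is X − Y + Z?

Paths of 11 up- and 11 down-steps that never dip below the axis are Dyck paths; their count is C_11. So X = C_11 = 58786.
Bracketing 10 factors into binary products is counted by C_{10−1} = C_9. So Y = C_9 = 4862.
A Dyck path with 16 up-steps and 16 down-steps has semilength 16, so there are C_16 of them. So Z = C_16 = 35357670.
X − Y + Z = 58786 − 4862 + 35357670 = 35411594.

35411594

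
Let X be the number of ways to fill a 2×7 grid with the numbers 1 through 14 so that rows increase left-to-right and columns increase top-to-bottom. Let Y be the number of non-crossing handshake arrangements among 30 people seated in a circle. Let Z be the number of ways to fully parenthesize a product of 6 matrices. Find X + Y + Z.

9695316

Standard Young tableaux of shape 2×n are counted by C_n; here n = 7. So X = C_7 = 429.
With 30 = 2·15 people, non-crossing handshake pairings are non-crossing perfect matchings on a circle, counted by C_15. So Y = C_15 = 9694845.
Parenthesizations of m factors correspond to full binary trees with m leaves, counted by C_{m−1}; m = 6 gives C_5. So Z = C_5 = 42.
X + Y + Z = 429 + 9694845 + 42 = 9695316.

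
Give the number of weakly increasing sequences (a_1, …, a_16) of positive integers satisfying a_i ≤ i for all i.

35357670

Weakly increasing sequences with a_i ≤ i biject with Dyck paths of semilength 16, so there are C_16.
C_16 = C(32,16)/17 = 601080390/17 = 35357670.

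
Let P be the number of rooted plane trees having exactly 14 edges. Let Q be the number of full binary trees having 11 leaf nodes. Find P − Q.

A rooted plane tree with 14 edges has 15 nodes, and the count is C_14. So P = C_14 = 2674440.
Full binary trees with 11 leaves have 11−1 = 10 internal nodes, so there are C_10 of them. So Q = C_10 = 16796.
P − Q = 2674440 − 16796 = 2657644.

2657644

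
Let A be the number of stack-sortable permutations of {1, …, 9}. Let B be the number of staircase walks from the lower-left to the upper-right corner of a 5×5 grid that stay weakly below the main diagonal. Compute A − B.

4820

By Knuth's characterisation, the stack-sortable permutations of length 9 are the 231-avoiders, numbering C_9. So A = C_9 = 4862.
Monotone paths in an n×n grid that stay weakly below the diagonal are counted by C_n; here n = 5. So B = C_5 = 42.
A − B = 4862 − 42 = 4820.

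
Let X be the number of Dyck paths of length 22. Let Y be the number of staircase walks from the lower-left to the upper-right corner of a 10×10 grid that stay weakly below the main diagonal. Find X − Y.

41990

Paths of 11 up- and 11 down-steps that never dip below the axis are Dyck paths; their count is C_11. So X = C_11 = 58786.
Sub-diagonal monotone paths from (0,0) to (10,10) biject with Dyck paths of semilength 10, giving C_10. So Y = C_10 = 16796.
X − Y = 58786 − 16796 = 41990.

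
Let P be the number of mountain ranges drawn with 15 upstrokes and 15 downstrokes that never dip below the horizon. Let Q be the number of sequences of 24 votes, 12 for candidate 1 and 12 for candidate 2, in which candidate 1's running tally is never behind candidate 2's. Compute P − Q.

9486833

Paths of 15 up- and 15 down-steps that never dip below the axis are Dyck paths; their count is C_15. So P = C_15 = 9694845.
Ballot sequences with n votes each where one side never trails are Dyck words, counted by C_n; here n = 12. So Q = C_12 = 208012.
P − Q = 9694845 − 208012 = 9486833.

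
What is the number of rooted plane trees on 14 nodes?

742900

Rooted ordered (plane) trees on m nodes have m−1 edges and are counted by C_{m−1}; m = 14 gives C_13.
C_13 = C(26,13)/14 = 10400600/14 = 742900.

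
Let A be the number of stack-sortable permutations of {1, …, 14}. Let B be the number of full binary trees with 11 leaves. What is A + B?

2691236

By Knuth's characterisation, the stack-sortable permutations of length 14 are the 231-avoiders, numbering C_14. So A = C_14 = 2674440.
A full binary tree with L leaves has L−1 internal nodes and is counted by C_{L−1}; L = 11 gives C_10. So B = C_10 = 16796.
A + B = 2674440 + 16796 = 2691236.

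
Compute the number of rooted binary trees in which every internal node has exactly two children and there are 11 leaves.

16796

A full binary tree with L leaves has L−1 internal nodes and is counted by C_{L−1}; L = 11 gives C_10.
C_10 = C_9 · 2(2·9+1)/(9+2) = 4862 · 38/11 = 16796.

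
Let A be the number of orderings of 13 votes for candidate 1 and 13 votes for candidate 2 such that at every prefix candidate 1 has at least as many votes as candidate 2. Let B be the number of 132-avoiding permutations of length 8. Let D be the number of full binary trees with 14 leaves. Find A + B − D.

Reading a vote for the leader as '(' and for the other as ')' turns such a sequence into a balanced string of 13 pairs, so the count is C_13. So A = C_13 = 742900.
For any fixed pattern of length 3, the pattern-avoiding permutations of [8] number C_8. So B = C_8 = 1430.
Full binary trees with 14 leaves have 14−1 = 13 internal nodes, so there are C_13 of them. So D = C_13 = 742900.
A + B − D = 742900 + 1430 − 742900 = 1430.

1430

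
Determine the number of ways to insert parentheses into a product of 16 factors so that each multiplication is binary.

9694845

Parenthesizations of m factors correspond to full binary trees with m leaves, counted by C_{m−1}; m = 16 gives C_15.
C_15 = C(30,15)/16 = 155117520/16 = 9694845.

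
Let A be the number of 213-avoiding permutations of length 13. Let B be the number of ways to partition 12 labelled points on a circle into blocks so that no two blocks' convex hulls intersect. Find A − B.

Permutations of [n] avoiding any single length-3 pattern are counted by C_n; here n = 13. So A = C_13 = 742900.
The non-crossing partitions of [12] form a lattice of size C_12. So B = C_12 = 208012.
A − B = 742900 − 208012 = 534888.

534888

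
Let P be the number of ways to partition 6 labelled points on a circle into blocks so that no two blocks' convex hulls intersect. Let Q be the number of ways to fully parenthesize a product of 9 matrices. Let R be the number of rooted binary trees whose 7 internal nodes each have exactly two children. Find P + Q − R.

The non-crossing partitions of [6] form a lattice of size C_6. So P = C_6 = 132.
Ways to associate a product of 9 factors correspond to binary trees on 9 leaves, so the count is C_8. So Q = C_8 = 1430.
The number of full binary trees on 7 internal nodes is the Catalan number C_7. So R = C_7 = 429.
P + Q − R = 132 + 1430 − 429 = 1133.

1133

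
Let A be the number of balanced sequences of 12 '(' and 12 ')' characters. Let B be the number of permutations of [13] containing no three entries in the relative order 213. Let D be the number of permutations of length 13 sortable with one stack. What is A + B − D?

208012

With 12 pairs the number of balanced bracket strings is the Catalan number C_12. So A = C_12 = 208012.
Permutations of [n] avoiding any single length-3 pattern are counted by C_n; here n = 13. So B = C_13 = 742900.
By Knuth's characterisation, the stack-sortable permutations of length 13 are the 231-avoiders, numbering C_13. So D = C_13 = 742900.
A + B − D = 208012 + 742900 − 742900 = 208012.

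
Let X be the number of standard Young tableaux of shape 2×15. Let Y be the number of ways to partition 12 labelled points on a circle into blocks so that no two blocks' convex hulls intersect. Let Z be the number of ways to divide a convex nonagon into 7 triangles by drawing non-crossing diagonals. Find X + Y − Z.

9902428

Standard Young tableaux of shape 2×n are counted by C_n; here n = 15. So X = C_15 = 9694845.
The non-crossing partitions of [12] form a lattice of size C_12. So Y = C_12 = 208012.
A convex 9-gon is triangulated into 7 triangles, and the number of such triangulations is the Catalan number C_{9−2} = C_7. So Z = C_7 = 429.
X + Y − Z = 9694845 + 208012 − 429 = 9902428.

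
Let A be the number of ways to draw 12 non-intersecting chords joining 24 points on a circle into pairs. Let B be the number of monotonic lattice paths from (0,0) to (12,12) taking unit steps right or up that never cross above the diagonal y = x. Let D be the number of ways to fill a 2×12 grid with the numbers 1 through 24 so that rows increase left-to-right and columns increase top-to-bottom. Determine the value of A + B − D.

Non-crossing perfect matchings of 2n points on a circle are counted by C_n; with 24 points, n = 12. So A = C_12 = 208012.
Monotone paths in an n×n grid that stay weakly below the diagonal are counted by C_n; here n = 12. So B = C_12 = 208012.
Standard Young tableaux of shape 2×n are counted by C_n; here n = 12. So D = C_12 = 208012.
A + B − D = 208012 + 208012 − 208012 = 208012.

208012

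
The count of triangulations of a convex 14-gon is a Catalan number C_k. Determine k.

12

A convex 14-gon is triangulated into 12 triangles, and the number of such triangulations is the Catalan number C_{14−2} = C_12.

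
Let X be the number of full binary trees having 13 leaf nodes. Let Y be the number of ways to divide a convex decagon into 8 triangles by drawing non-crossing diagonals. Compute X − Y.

206582

A full binary tree with L leaves has L−1 internal nodes and is counted by C_{L−1}; L = 13 gives C_12. So X = C_12 = 208012.
Triangulations of a convex m-gon are counted by C_{m−2}; with m = 10 this is C_8. So Y = C_8 = 1430.
X − Y = 208012 − 1430 = 206582.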